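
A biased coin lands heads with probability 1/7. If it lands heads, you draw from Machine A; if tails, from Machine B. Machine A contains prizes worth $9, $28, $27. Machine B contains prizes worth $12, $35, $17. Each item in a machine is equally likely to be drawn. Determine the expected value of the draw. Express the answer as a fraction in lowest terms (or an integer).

64/3 dollars

E[X | Machine A] = (9 + 28 + 27)/3 = 64/3
E[X | Machine B] = (12 + 35 + 17)/3 = 64/3
E[X] = (1/7)·64/3 + (6/7)·64/3 = 64/3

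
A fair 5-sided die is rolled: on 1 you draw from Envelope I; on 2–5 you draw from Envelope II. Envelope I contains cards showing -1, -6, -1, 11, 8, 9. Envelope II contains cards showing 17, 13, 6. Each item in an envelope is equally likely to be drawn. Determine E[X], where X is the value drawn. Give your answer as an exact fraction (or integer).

154/15

E[X | Envelope I] = (-1 − 6 − 1 + 11 + 8 + 9)/6 = 10/3
E[X | Envelope II] = (17 + 13 + 6)/3 = 12
E[X] = (1/5)·10/3 + (4/5)·12 = 154/15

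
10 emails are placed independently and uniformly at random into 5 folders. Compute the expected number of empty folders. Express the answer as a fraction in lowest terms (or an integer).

1048576/1953125

Let Xⱼ=1 if folder j is empty. P(Xⱼ=1) = ((5-1)/5)^10 = 1048576/9765625.
By linearity, E[#empty] = 5·1048576/9765625 = 1048576/1953125.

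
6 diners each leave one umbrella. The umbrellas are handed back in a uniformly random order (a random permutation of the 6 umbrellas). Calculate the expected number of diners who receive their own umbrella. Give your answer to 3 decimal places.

Let Xᵢ = 1 if person i gets their own umbrella. For each i, P(Xᵢ=1) = 1/6.
By linearity of expectation, E[X₁+…+X_6] = 6·(1/6) = 1.
≈ 1.000

1.000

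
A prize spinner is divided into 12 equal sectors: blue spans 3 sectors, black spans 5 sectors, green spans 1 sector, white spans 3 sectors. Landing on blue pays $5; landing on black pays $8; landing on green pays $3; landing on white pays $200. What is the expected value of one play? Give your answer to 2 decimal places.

$54.83

E[payout] = (3/12)·5 + (5/12)·8 + (1/12)·3 + (3/12)·200 = 329/6
≈ $54.83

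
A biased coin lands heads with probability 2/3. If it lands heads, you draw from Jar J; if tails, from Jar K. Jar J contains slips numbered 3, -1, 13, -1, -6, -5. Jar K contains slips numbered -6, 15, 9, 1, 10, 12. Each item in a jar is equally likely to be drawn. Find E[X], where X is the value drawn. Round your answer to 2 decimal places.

E[X | Jar J] = (3 − 1 + 13 − 1 − 6 − 5)/6 = 1/2
E[X | Jar K] = (-6 + 15 + 9 + 1 + 10 + 12)/6 = 41/6
E[X] = (2/3)·1/2 + (1/3)·41/6 = 47/18 ≈ 2.61

2.61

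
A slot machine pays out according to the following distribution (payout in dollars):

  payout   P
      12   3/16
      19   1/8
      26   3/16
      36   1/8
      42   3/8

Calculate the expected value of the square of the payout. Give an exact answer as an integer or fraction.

E[X²] = (3/16)·144 + (1/8)·361 + (3/16)·676 + (1/8)·1296 + (3/8)·1764
     = 8179/8

8179/8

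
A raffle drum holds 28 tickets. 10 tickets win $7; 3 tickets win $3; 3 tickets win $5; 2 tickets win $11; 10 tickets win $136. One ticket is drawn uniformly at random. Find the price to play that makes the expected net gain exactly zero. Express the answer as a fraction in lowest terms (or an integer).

E[payout] = (10/28)·7 + (3/28)·3 + (3/28)·5 + (2/28)·11 + (10/28)·136 = 369/7
Fair fee = E[payout] = 369/7

369/7 dollars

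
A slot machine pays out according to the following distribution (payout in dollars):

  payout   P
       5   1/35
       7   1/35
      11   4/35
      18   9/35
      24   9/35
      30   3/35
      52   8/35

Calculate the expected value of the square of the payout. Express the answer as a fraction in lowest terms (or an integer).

6598/7

E[X²] = (1/35)·25 + (1/35)·49 + (4/35)·121 + (9/35)·324 + (9/35)·576 + (3/35)·900 + (8/35)·2704
     = 6598/7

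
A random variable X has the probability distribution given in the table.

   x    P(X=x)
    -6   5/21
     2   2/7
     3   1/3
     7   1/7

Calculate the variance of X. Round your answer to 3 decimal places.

E[X] = (5/21)·(-6) + (2/7)·2 + (1/3)·3 + (1/7)·7 = 8/7
E[X²] = (5/21)·36 + (2/7)·4 + (1/3)·9 + (1/7)·49 = 138/7
Var(X) = 138/7 − (8/7)² = 902/49 ≈ 18.408

18.408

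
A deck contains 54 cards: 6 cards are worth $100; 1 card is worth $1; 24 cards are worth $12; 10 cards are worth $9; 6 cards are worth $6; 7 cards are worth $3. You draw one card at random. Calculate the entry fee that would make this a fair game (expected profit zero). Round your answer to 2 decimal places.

$19.19

E[payout] = (6/54)·100 + (1/54)·1 + (24/54)·12 + (10/54)·9 + (6/54)·6 + (7/54)·3 = 518/27
Fair fee = E[payout] = 518/27 ≈ $19.19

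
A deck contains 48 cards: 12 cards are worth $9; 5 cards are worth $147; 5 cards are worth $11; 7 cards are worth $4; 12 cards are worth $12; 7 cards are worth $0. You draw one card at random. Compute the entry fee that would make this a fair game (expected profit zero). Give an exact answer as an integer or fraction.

535/24 dollars

E[payout] = (12/48)·9 + (5/48)·147 + (5/48)·11 + (7/48)·4 + (12/48)·12 + (7/48)·0 = 535/24
Fair fee = E[payout] = 535/24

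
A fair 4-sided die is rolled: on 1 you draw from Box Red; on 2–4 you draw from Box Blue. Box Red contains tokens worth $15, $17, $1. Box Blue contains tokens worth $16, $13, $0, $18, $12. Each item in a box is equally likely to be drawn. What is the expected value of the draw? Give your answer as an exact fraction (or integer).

E[X | Box Red] = (15 + 17 + 1)/3 = 11
E[X | Box Blue] = (16 + 13 + 0 + 18 + 12)/5 = 59/5
E[X] = (1/4)·11 + (3/4)·59/5 = 58/5

58/5 dollars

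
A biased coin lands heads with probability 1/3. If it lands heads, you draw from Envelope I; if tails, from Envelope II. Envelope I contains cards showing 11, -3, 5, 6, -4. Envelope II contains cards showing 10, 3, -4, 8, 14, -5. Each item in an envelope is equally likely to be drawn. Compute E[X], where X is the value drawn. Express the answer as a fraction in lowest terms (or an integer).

E[X | Envelope I] = (11 − 3 + 5 + 6 − 4)/5 = 3
E[X | Envelope II] = (10 + 3 − 4 + 8 + 14 − 5)/6 = 13/3
E[X] = (1/3)·3 + (2/3)·13/3 = 35/9

35/9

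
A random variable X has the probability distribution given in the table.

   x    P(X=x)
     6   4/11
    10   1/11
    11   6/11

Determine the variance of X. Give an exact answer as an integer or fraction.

670/121

E[X] = (4/11)·6 + (1/11)·10 + (6/11)·11 = 100/11
E[X²] = (4/11)·36 + (1/11)·100 + (6/11)·121 = 970/11
Var(X) = 970/11 − (100/11)² = 670/121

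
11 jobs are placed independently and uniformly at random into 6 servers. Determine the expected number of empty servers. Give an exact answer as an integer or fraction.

48828125/60466176

Let Xⱼ=1 if server j is empty. P(Xⱼ=1) = ((6-1)/6)^11 = 48828125/362797056.
By linearity, E[#empty] = 6·48828125/362797056 = 48828125/60466176.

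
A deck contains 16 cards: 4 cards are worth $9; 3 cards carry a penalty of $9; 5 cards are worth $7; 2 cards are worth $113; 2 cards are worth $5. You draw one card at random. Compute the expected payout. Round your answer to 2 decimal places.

E[payout] = (4/16)·9 + (3/16)·(-9) + (5/16)·7 + (2/16)·113 + (2/16)·5 = 35/2
≈ $17.50

$17.50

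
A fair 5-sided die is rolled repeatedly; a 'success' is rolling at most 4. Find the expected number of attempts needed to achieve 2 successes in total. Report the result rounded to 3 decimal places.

By linearity (sum of 2 independent geometric waits), E[trials] = 2/p = 2/(4/5) = 5/2.
≈ 2.500

2.500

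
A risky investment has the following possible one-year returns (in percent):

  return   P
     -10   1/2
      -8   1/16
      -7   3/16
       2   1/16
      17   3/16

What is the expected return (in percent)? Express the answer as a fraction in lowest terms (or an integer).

-7/2

E[X] = (1/2)·(-10) + (1/16)·(-8) + (3/16)·(-7) + (1/16)·2 + (3/16)·17
     = -7/2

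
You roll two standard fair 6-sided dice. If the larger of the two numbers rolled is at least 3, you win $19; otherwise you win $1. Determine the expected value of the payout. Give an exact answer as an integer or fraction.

$17

E[payout] = (1/9)·1 + (8/9)·19 = 17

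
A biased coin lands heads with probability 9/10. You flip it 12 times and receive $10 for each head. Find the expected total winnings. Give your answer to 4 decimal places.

E[#heads] = 12·9/10 = 54/5 (linearity over flips).
E[winnings] = 10·54/5 = 108.
≈ 108.0000

$108.0000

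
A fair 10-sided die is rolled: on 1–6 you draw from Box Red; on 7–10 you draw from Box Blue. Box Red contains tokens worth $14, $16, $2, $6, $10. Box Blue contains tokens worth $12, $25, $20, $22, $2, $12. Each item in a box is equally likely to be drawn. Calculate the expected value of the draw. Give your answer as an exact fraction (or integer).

E[X | Box Red] = (14 + 16 + 2 + 6 + 10)/5 = 48/5
E[X | Box Blue] = (12 + 25 + 20 + 22 + 2 + 12)/6 = 31/2
E[X] = (3/5)·48/5 + (2/5)·31/2 = 299/25

299/25 dollars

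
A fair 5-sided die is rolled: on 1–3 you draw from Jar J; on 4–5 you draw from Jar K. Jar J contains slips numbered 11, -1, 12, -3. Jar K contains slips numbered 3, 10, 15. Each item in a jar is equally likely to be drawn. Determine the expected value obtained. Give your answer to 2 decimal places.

6.58

E[X | Jar J] = (11 − 1 + 12 − 3)/4 = 19/4
E[X | Jar K] = (3 + 10 + 15)/3 = 28/3
E[X] = (3/5)·19/4 + (2/5)·28/3 = 79/12 ≈ 6.58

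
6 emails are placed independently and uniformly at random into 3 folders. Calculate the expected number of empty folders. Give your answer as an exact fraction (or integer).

64/243

Let Xⱼ=1 if folder j is empty. P(Xⱼ=1) = ((3-1)/3)^6 = 64/729.
By linearity, E[#empty] = 3·64/729 = 64/243.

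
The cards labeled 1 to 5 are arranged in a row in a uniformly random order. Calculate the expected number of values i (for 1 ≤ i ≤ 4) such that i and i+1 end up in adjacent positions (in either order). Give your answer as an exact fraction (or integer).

For each i ∈ {1,…,4}, let Xᵢ = 1 if i and i+1 are adjacent. P(Xᵢ=1) = 2·(5−1)!/5! = 2/5.
By linearity, E[ΣXᵢ] = (4)·(2/5) = 8/5.

8/5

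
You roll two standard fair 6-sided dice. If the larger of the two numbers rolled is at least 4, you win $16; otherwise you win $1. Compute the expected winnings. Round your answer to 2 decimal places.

E[payout] = (1/4)·1 + (3/4)·16 = 49/4
≈ $12.25

$12.25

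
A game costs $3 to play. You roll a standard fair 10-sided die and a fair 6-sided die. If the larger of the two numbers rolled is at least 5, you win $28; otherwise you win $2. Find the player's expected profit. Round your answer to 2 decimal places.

$18.07

E[payout] = (4/15)·2 + (11/15)·28 = 316/15
Expected profit = 316/15 − 3 = 271/15 ≈ $18.07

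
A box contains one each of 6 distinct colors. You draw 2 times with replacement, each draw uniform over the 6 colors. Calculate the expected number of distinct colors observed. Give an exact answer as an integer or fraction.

11/6

Let Xⱼ=1 if type j appears at least once. P(Xⱼ=1) = 1 − ((6−1)/6)^2 = 11/36.
E[#distinct] = 6·11/36 = 11/6.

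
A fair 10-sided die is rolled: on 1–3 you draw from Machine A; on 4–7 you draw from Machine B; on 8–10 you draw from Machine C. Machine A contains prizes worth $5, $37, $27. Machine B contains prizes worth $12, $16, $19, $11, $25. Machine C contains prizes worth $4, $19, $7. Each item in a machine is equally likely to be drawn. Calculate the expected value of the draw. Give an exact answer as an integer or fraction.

827/50 dollars

E[X | Machine A] = (5 + 37 + 27)/3 = 23
E[X | Machine B] = (12 + 16 + 19 + 11 + 25)/5 = 83/5
E[X | Machine C] = (4 + 19 + 7)/3 = 10
E[X] = (3/10)·23 + (2/5)·83/5 + (3/10)·10 = 827/50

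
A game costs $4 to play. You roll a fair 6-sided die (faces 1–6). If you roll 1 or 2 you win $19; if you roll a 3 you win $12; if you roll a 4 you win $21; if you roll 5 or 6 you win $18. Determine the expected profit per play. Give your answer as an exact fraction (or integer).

E[payout] = (1/6)·12 + (1/3)·18 + (1/3)·19 + (1/6)·21 = 107/6
Expected profit = 107/6 − 4 = 83/6

83/6 dollars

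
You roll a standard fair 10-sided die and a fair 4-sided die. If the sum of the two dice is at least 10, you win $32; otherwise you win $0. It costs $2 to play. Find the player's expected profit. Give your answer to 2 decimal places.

$9.20

E[payout] = (13/20)·0 + (7/20)·32 = 56/5
Expected profit = 56/5 − 2 = 46/5 ≈ $9.20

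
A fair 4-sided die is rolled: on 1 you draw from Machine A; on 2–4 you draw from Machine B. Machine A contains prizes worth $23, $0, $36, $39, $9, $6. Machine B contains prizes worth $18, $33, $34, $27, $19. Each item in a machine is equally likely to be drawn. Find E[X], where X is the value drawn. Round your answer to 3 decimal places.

$24.358

E[X | Machine A] = (23 + 0 + 36 + 39 + 9 + 6)/6 = 113/6
E[X | Machine B] = (18 + 33 + 34 + 27 + 19)/5 = 131/5
E[X] = (1/4)·113/6 + (3/4)·131/5 = 2923/120 ≈ 24.358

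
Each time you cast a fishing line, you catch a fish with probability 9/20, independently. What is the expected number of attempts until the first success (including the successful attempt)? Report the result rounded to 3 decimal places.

For a geometric distribution, E[trials] = 1/p = 1/(9/20) = 20/9.
≈ 2.222

2.222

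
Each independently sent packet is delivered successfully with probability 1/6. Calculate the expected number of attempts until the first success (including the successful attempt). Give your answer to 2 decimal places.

6.00

For a geometric distribution, E[trials] = 1/p = 1/(1/6) = 6.
≈ 6.00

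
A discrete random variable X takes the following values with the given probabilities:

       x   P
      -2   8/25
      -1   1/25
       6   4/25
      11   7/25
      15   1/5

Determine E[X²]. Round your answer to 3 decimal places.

E[X²] = (8/25)·4 + (1/25)·1 + (4/25)·36 + (7/25)·121 + (1/5)·225
     = 2149/25 ≈ 85.960

85.960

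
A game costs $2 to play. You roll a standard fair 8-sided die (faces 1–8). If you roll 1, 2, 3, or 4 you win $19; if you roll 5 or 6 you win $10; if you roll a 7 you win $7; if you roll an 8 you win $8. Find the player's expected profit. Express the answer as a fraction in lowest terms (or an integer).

E[payout] = (1/8)·7 + (1/8)·8 + (1/4)·10 + (1/2)·19 = 111/8
Expected profit = 111/8 − 2 = 95/8

95/8 dollars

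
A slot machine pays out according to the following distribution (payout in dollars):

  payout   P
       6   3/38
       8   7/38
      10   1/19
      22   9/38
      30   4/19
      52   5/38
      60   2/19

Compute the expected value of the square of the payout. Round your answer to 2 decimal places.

1058.74

E[X²] = (3/38)·36 + (7/38)·64 + (1/19)·100 + (9/38)·484 + (4/19)·900 + (5/38)·2704 + (2/19)·3600
     = 20116/19 ≈ 1058.74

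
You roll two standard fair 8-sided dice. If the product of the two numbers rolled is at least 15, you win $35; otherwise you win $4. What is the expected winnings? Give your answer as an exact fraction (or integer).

1341/64 dollars

E[payout] = (29/64)·4 + (35/64)·35 = 1341/64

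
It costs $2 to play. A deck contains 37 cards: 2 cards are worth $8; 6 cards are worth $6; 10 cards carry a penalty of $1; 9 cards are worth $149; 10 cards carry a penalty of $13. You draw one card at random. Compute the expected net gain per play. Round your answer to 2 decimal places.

E[payout] = (2/37)·8 + (6/37)·6 + (10/37)·(-1) + (9/37)·149 + (10/37)·(-13) = 1253/37
Expected profit = 1253/37 − 2 = 1179/37 ≈ $31.86

$31.86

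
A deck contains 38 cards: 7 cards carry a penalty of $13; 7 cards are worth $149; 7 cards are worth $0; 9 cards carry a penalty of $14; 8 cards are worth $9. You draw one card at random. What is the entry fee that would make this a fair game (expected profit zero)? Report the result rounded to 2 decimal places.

E[payout] = (7/38)·(-13) + (7/38)·149 + (7/38)·0 + (9/38)·(-14) + (8/38)·9 = 449/19
Fair fee = E[payout] = 449/19 ≈ $23.63

$23.63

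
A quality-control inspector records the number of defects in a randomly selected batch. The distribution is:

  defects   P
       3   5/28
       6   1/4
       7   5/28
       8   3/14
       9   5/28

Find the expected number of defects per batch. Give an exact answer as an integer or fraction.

E[X] = (5/28)·3 + (1/4)·6 + (5/28)·7 + (3/14)·8 + (5/28)·9
     = 185/28

185/28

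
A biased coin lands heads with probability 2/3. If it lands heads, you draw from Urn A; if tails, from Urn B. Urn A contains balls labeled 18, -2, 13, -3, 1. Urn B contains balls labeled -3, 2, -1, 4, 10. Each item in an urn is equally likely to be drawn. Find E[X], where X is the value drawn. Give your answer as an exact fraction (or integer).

E[X | Urn A] = (18 − 2 + 13 − 3 + 1)/5 = 27/5
E[X | Urn B] = (-3 + 2 − 1 + 4 + 10)/5 = 12/5
E[X] = (2/3)·27/5 + (1/3)·12/5 = 22/5

22/5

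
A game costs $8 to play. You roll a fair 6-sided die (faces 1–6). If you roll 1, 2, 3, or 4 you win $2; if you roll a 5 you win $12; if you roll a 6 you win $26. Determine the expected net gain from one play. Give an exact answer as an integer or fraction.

E[payout] = (2/3)·2 + (1/6)·12 + (1/6)·26 = 23/3
Expected profit = 23/3 − 8 = -1/3

-1/3 dollars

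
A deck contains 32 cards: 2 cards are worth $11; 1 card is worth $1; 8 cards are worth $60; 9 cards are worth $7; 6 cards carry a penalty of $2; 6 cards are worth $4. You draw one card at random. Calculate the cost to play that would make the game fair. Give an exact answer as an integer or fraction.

E[payout] = (2/32)·11 + (1/32)·1 + (8/32)·60 + (9/32)·7 + (6/32)·(-2) + (6/32)·4 = 289/16
Fair fee = E[payout] = 289/16

289/16 dollars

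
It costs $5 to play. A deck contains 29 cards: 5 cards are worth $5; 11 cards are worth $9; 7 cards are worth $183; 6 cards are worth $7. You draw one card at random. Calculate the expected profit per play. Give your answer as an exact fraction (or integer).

E[payout] = (5/29)·5 + (11/29)·9 + (7/29)·183 + (6/29)·7 = 1447/29
Expected profit = 1447/29 − 5 = 1302/29

1302/29 dollars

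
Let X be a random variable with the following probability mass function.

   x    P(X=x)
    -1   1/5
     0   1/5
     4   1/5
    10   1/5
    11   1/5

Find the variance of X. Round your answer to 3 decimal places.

24.560

E[X] = (1/5)·(-1) + (1/5)·0 + (1/5)·4 + (1/5)·10 + (1/5)·11 = 24/5
E[X²] = (1/5)·1 + (1/5)·0 + (1/5)·16 + (1/5)·100 + (1/5)·121 = 238/5
Var(X) = 238/5 − (24/5)² = 614/25 ≈ 24.560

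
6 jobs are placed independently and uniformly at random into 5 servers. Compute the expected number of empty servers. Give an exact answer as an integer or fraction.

Let Xⱼ=1 if server j is empty. P(Xⱼ=1) = ((5-1)/5)^6 = 4096/15625.
By linearity, E[#empty] = 5·4096/15625 = 4096/3125.

4096/3125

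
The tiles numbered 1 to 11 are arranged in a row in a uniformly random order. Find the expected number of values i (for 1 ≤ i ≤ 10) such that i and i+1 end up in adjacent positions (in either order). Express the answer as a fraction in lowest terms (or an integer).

For each i ∈ {1,…,10}, let Xᵢ = 1 if i and i+1 are adjacent. P(Xᵢ=1) = 2·(11−1)!/11! = 2/11.
By linearity, E[ΣXᵢ] = (10)·(2/11) = 20/11.

20/11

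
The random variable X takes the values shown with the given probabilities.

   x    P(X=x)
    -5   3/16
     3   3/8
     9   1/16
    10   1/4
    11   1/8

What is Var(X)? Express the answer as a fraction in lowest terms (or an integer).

2039/64

E[X] = (3/16)·(-5) + (3/8)·3 + (1/16)·9 + (1/4)·10 + (1/8)·11 = 37/8
E[X²] = (3/16)·25 + (3/8)·9 + (1/16)·81 + (1/4)·100 + (1/8)·121 = 213/4
Var(X) = 213/4 − (37/8)² = 2039/64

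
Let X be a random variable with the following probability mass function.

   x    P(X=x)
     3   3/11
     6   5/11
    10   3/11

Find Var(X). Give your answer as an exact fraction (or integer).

816/121

E[X] = (3/11)·3 + (5/11)·6 + (3/11)·10 = 69/11
E[X²] = (3/11)·9 + (5/11)·36 + (3/11)·100 = 507/11
Var(X) = 507/11 − (69/11)² = 816/121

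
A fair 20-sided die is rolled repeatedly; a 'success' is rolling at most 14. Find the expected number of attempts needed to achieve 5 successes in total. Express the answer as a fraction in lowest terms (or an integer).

50/7

By linearity (sum of 5 independent geometric waits), E[trials] = 5/p = 5/(7/10) = 50/7.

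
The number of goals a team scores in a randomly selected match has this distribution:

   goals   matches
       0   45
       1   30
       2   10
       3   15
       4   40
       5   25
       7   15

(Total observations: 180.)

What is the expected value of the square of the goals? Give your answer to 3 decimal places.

Total = 180, so P(goals=0) = 45/180, etc.
E[X²] = (1/4)·0 + (1/6)·1 + (1/18)·4 + (1/12)·9 + (2/9)·16 + (5/36)·25 + (1/12)·49
     = 49/4 ≈ 12.250

12.250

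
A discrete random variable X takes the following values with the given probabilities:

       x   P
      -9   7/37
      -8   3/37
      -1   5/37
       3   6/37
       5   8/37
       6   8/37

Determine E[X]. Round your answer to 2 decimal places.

0.38

E[X] = (7/37)·(-9) + (3/37)·(-8) + (5/37)·(-1) + (6/37)·3 + (8/37)·5 + (8/37)·6
     = 14/37 ≈ 0.38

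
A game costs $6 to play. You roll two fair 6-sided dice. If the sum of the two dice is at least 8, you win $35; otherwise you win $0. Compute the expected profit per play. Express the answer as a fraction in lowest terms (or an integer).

E[payout] = (7/12)·0 + (5/12)·35 = 175/12
Expected profit = 175/12 − 6 = 103/12

103/12 dollars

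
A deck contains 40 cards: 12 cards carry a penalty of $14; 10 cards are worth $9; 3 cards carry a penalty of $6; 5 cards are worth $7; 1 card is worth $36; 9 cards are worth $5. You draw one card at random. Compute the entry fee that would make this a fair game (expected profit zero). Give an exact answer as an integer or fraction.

E[payout] = (12/40)·(-14) + (10/40)·9 + (3/40)·(-6) + (5/40)·7 + (1/40)·36 + (9/40)·5 = 1/2
Fair fee = E[payout] = 1/2

1/2 dollars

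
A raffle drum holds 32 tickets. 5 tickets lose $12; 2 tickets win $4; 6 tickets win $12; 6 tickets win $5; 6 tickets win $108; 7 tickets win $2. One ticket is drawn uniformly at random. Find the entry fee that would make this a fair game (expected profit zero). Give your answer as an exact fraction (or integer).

89/4 dollars

E[payout] = (5/32)·(-12) + (2/32)·4 + (6/32)·12 + (6/32)·5 + (6/32)·108 + (7/32)·2 = 89/4
Fair fee = E[payout] = 89/4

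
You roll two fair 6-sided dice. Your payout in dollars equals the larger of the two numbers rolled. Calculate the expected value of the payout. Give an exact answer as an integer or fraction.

Distribution of the larger of the two numbers rolled: 1 w.p. 1/36, 2 w.p. 1/12, 3 w.p. 5/36, 4 w.p. 7/36, 5 w.p. 1/4, 6 w.p. 11/36
E[payout] = (1/36)·1 + (1/12)·2 + (5/36)·3 + (7/36)·4 + (1/4)·5 + (11/36)·6 = 161/36

161/36 dollars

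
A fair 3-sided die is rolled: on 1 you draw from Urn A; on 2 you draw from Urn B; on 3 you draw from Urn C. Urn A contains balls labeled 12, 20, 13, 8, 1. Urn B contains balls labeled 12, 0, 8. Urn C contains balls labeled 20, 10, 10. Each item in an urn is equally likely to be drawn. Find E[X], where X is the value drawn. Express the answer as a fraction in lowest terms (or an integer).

E[X | Urn A] = (12 + 20 + 13 + 8 + 1)/5 = 54/5
E[X | Urn B] = (12 + 0 + 8)/3 = 20/3
E[X | Urn C] = (20 + 10 + 10)/3 = 40/3
E[X] = (1/3)·54/5 + (1/3)·20/3 + (1/3)·40/3 = 154/15

154/15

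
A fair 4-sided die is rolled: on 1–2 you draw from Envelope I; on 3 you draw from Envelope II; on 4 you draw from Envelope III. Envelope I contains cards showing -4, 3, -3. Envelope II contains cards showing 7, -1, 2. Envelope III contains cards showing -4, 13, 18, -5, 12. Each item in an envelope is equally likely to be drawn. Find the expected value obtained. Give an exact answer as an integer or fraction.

17/10

E[X | Envelope I] = (-4 + 3 − 3)/3 = -4/3
E[X | Envelope II] = (7 − 1 + 2)/3 = 8/3
E[X | Envelope III] = (-4 + 13 + 18 − 5 + 12)/5 = 34/5
E[X] = (1/2)·(-4/3) + (1/4)·8/3 + (1/4)·34/5 = 17/10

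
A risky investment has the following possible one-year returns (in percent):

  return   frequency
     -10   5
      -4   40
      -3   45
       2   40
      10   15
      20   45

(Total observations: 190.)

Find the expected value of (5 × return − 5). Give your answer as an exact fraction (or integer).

595/38

Total = 190, so P(return=-10) = 5/190, etc.
E[5x-5] = (1/38)·(-55) + (4/19)·(-25) + (9/38)·(-20) + (4/19)·5 + (3/38)·45 + (9/38)·95
     = 595/38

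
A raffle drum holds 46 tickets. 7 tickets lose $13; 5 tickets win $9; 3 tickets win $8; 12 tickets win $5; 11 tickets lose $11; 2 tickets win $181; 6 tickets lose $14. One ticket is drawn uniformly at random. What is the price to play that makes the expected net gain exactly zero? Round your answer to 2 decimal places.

E[payout] = (7/46)·(-13) + (5/46)·9 + (3/46)·8 + (12/46)·5 + (11/46)·(-11) + (2/46)·181 + (6/46)·(-14) = 195/46
Fair fee = E[payout] = 195/46 ≈ $4.24

$4.24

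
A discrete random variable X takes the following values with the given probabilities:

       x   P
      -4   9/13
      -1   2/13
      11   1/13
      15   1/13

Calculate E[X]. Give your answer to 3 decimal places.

-0.923

E[X] = (9/13)·(-4) + (2/13)·(-1) + (1/13)·11 + (1/13)·15
     = -12/13 ≈ -0.923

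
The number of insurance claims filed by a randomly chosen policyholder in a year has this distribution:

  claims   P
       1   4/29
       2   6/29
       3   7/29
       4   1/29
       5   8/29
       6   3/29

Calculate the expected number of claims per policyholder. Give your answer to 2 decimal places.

E[X] = (4/29)·1 + (6/29)·2 + (7/29)·3 + (1/29)·4 + (8/29)·5 + (3/29)·6
     = 99/29 ≈ 3.41

3.41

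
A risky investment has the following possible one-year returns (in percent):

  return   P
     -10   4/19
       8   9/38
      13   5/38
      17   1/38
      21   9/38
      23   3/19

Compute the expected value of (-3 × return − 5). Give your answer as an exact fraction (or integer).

E[-3x-5] = (4/19)·25 + (9/38)·(-29) + (5/38)·(-44) + (1/38)·(-56) + (9/38)·(-68) + (3/19)·(-74)
     = -1393/38

-1393/38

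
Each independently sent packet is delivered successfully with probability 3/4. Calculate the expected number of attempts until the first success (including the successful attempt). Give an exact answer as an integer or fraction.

4/3

For a geometric distribution, E[trials] = 1/p = 1/(3/4) = 4/3.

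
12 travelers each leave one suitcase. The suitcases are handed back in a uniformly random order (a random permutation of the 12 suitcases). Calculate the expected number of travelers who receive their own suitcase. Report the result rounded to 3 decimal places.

Let Xᵢ = 1 if person i gets their own suitcase. For each i, P(Xᵢ=1) = 1/12.
By linearity of expectation, E[X₁+…+X_12] = 12·(1/12) = 1.
≈ 1.000

1.000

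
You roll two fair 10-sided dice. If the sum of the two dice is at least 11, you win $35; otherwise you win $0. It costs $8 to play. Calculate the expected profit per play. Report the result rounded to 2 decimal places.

E[payout] = (9/20)·0 + (11/20)·35 = 77/4
Expected profit = 77/4 − 8 = 45/4 ≈ $11.25

$11.25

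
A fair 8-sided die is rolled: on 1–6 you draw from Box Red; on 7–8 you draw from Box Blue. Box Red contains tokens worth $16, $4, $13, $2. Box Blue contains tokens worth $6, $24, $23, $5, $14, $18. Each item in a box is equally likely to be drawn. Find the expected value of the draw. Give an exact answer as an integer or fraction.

165/16 dollars

E[X | Box Red] = (16 + 4 + 13 + 2)/4 = 35/4
E[X | Box Blue] = (6 + 24 + 23 + 5 + 14 + 18)/6 = 15
E[X] = (3/4)·35/4 + (1/4)·15 = 165/16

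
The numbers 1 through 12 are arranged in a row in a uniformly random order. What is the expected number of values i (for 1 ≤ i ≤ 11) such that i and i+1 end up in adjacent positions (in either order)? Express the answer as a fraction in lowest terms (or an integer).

11/6

For each i ∈ {1,…,11}, let Xᵢ = 1 if i and i+1 are adjacent. P(Xᵢ=1) = 2·(12−1)!/12! = 2/12.
By linearity, E[ΣXᵢ] = (11)·(2/12) = 11/6.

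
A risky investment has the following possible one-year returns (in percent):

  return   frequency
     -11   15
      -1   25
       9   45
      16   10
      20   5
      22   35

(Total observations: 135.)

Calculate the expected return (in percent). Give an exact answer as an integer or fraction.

83/9

Total = 135, so P(return=-11) = 15/135, etc.
E[X] = (1/9)·(-11) + (5/27)·(-1) + (1/3)·9 + (2/27)·16 + (1/27)·20 + (7/27)·22
     = 83/9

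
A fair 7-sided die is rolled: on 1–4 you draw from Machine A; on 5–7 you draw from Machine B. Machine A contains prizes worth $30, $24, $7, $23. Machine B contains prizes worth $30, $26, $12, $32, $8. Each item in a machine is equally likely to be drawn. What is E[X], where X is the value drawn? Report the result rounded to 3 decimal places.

E[X | Machine A] = (30 + 24 + 7 + 23)/4 = 21
E[X | Machine B] = (30 + 26 + 12 + 32 + 8)/5 = 108/5
E[X] = (4/7)·21 + (3/7)·108/5 = 744/35 ≈ 21.257

$21.257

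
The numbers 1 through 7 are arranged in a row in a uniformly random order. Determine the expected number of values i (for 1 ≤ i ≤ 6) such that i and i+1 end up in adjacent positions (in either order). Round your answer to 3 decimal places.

1.714

For each i ∈ {1,…,6}, let Xᵢ = 1 if i and i+1 are adjacent. P(Xᵢ=1) = 2·(7−1)!/7! = 2/7.
By linearity, E[ΣXᵢ] = (6)·(2/7) = 12/7.
≈ 1.714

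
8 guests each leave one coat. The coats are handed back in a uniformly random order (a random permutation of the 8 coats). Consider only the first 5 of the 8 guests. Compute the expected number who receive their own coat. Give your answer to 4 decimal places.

Let Xᵢ = 1 if person i gets their own coat. For each i, P(Xᵢ=1) = 1/8.
By linearity of expectation, E[X₁+…+X_5] = 5·(1/8) = 5/8.
≈ 0.6250

0.6250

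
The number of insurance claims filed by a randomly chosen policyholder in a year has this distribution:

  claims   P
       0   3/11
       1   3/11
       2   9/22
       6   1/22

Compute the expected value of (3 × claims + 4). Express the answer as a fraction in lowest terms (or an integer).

E[3x+4] = (3/11)·4 + (3/11)·7 + (9/22)·10 + (1/22)·22
     = 89/11

89/11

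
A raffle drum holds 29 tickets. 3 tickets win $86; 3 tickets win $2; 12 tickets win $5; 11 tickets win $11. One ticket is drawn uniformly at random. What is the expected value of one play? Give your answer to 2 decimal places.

E[payout] = (3/29)·86 + (3/29)·2 + (12/29)·5 + (11/29)·11 = 445/29
≈ $15.34

$15.34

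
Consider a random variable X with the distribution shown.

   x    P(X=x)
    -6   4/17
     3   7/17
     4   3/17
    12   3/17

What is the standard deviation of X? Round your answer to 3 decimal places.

E[X] = 45/17, E[X²] = 687/17
Var(X) = E[X²] − (E[X])² = 687/17 − 2025/289 = 9654/289
SD(X) = √(9654/289) ≈ 5.780

5.780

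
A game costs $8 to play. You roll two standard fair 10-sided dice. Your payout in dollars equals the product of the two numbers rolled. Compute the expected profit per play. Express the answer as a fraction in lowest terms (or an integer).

Distribution of the product of the two numbers rolled: 1 w.p. 1/100, 2 w.p. 1/50, 3 w.p. 1/50, 4 w.p. 3/100, 5 w.p. 1/50, 6 w.p. 1/25, …
E[payout] = (1/100)·1 + (1/50)·2 + (1/50)·3 + (3/100)·4 + (1/50)·5 + (1/25)·6 + (1/50)·7 + (1/25)·8 + (3/100)·9 + (1/25)·10 + (1/25)·12 + (1/50)·14 + (1/50)·15 + (3/100)·16 + (1/25)·18 + (1/25)·20 + (1/50)·21 + (1/25)·24 + (1/100)·25 + (1/50)·27 + (1/50)·28 + (1/25)·30 + (1/50)·32 + (1/50)·35 + (3/100)·36 + (1/25)·40 + (1/50)·42 + (1/50)·45 + (1/50)·48 + (1/100)·49 + (1/50)·50 + (1/50)·54 + (1/50)·56 + (1/50)·60 + (1/50)·63 + (1/100)·64 + (1/50)·70 + (1/50)·72 + (1/50)·80 + (1/100)·81 + (1/50)·90 + (1/100)·100 = 121/4
Expected profit = 121/4 − 8 = 89/4

89/4 dollars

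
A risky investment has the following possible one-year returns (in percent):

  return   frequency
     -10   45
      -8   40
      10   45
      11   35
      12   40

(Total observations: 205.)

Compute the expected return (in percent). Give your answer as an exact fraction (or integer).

109/41

Total = 205, so P(return=-10) = 45/205, etc.
E[X] = (9/41)·(-10) + (8/41)·(-8) + (9/41)·10 + (7/41)·11 + (8/41)·12
     = 109/41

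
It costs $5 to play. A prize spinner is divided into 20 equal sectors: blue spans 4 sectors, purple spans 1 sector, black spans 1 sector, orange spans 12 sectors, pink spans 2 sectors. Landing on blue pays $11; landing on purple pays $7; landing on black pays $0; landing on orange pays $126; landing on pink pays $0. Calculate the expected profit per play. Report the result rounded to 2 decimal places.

E[payout] = (4/20)·11 + (1/20)·7 + (1/20)·0 + (12/20)·126 + (2/20)·0 = 1563/20
Expected profit = 1563/20 − 5 = 1463/20 ≈ $73.15

$73.15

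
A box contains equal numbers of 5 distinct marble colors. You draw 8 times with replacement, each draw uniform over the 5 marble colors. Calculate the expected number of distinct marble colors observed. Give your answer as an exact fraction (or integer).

Let Xⱼ=1 if type j appears at least once. P(Xⱼ=1) = 1 − ((5−1)/5)^8 = 325089/390625.
E[#distinct] = 5·325089/390625 = 325089/78125.

325089/78125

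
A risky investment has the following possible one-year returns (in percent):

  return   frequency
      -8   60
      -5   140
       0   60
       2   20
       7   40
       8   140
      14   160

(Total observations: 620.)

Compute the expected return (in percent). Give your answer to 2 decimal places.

4.03

Total = 620, so P(return=-8) = 60/620, etc.
E[X] = (3/31)·(-8) + (7/31)·(-5) + (3/31)·0 + (1/31)·2 + (2/31)·7 + (7/31)·8 + (8/31)·14
     = 125/31 ≈ 4.03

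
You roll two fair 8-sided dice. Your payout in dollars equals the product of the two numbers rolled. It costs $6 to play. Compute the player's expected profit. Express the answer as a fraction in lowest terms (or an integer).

57/4 dollars

Distribution of the product of the two numbers rolled: 1 w.p. 1/64, 2 w.p. 1/32, 3 w.p. 1/32, 4 w.p. 3/64, 5 w.p. 1/32, 6 w.p. 1/16, …
E[payout] = (1/64)·1 + (1/32)·2 + (1/32)·3 + (3/64)·4 + (1/32)·5 + (1/16)·6 + (1/32)·7 + (1/16)·8 + (1/64)·9 + (1/32)·10 + (1/16)·12 + (1/32)·14 + (1/32)·15 + (3/64)·16 + (1/32)·18 + (1/32)·20 + (1/32)·21 + (1/16)·24 + (1/64)·25 + (1/32)·28 + (1/32)·30 + (1/32)·32 + (1/32)·35 + (1/64)·36 + (1/32)·40 + (1/32)·42 + (1/32)·48 + (1/64)·49 + (1/32)·56 + (1/64)·64 = 81/4
Expected profit = 81/4 − 6 = 57/4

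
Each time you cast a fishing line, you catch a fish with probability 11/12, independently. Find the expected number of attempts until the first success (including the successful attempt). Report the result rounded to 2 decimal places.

For a geometric distribution, E[trials] = 1/p = 1/(11/12) = 12/11.
≈ 1.09

1.09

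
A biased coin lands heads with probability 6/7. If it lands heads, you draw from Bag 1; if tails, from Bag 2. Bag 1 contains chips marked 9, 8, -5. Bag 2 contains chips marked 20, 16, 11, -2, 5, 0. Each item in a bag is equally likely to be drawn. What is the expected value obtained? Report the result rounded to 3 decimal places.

4.619

E[X | Bag 1] = (9 + 8 − 5)/3 = 4
E[X | Bag 2] = (20 + 16 + 11 − 2 + 5 + 0)/6 = 25/3
E[X] = (6/7)·4 + (1/7)·25/3 = 97/21 ≈ 4.619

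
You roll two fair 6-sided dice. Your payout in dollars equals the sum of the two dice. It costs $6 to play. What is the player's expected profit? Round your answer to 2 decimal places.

Distribution of the sum of the two dice: 2 w.p. 1/36, 3 w.p. 1/18, 4 w.p. 1/12, 5 w.p. 1/9, 6 w.p. 5/36, 7 w.p. 1/6, …
E[payout] = (1/36)·2 + (1/18)·3 + (1/12)·4 + (1/9)·5 + (5/36)·6 + (1/6)·7 + (5/36)·8 + (1/9)·9 + (1/12)·10 + (1/18)·11 + (1/36)·12 = 7
Expected profit = 7 − 6 = 1 ≈ $1.00

$1.00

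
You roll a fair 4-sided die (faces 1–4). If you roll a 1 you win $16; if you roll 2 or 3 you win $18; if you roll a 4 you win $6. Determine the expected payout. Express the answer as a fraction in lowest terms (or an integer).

E[payout] = (1/4)·6 + (1/4)·16 + (1/2)·18 = 29/2

29/2 dollars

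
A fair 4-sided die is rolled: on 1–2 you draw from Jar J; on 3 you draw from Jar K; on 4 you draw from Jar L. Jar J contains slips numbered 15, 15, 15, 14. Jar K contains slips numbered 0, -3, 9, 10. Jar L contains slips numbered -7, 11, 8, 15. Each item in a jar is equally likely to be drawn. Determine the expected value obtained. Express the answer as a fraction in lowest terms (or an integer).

161/16

E[X | Jar J] = (15 + 15 + 15 + 14)/4 = 59/4
E[X | Jar K] = (0 − 3 + 9 + 10)/4 = 4
E[X | Jar L] = (-7 + 11 + 8 + 15)/4 = 27/4
E[X] = (1/2)·59/4 + (1/4)·4 + (1/4)·27/4 = 161/16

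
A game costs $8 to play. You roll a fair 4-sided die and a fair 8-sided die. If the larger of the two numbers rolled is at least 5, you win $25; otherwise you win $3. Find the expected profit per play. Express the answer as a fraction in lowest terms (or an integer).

$6

E[payout] = (1/2)·3 + (1/2)·25 = 14
Expected profit = 14 − 8 = 6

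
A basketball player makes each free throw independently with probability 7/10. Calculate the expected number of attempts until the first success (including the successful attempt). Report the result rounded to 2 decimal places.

For a geometric distribution, E[trials] = 1/p = 1/(7/10) = 10/7.
≈ 1.43

1.43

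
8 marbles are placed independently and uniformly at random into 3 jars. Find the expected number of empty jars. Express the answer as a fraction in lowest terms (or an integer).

Let Xⱼ=1 if jar j is empty. P(Xⱼ=1) = ((3-1)/3)^8 = 256/6561.
By linearity, E[#empty] = 3·256/6561 = 256/2187.

256/2187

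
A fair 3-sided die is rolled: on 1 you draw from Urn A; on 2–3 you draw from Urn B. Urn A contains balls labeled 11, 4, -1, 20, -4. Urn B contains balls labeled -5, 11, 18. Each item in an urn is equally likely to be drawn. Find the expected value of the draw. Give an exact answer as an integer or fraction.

E[X | Urn A] = (11 + 4 − 1 + 20 − 4)/5 = 6
E[X | Urn B] = (-5 + 11 + 18)/3 = 8
E[X] = (1/3)·6 + (2/3)·8 = 22/3

22/3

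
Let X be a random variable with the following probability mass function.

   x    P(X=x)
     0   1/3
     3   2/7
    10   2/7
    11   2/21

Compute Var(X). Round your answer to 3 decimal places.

E[X] = (1/3)·0 + (2/7)·3 + (2/7)·10 + (2/21)·11 = 100/21
E[X²] = (1/3)·0 + (2/7)·9 + (2/7)·100 + (2/21)·121 = 128/3
Var(X) = 128/3 − (100/21)² = 8816/441 ≈ 19.991

19.991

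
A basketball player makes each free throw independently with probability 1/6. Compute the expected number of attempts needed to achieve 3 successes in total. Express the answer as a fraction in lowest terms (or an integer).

By linearity (sum of 3 independent geometric waits), E[trials] = 3/p = 3/(1/6) = 18.

18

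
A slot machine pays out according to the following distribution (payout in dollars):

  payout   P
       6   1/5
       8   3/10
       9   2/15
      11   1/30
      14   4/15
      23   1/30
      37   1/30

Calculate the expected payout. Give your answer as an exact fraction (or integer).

E[X] = (1/5)·6 + (3/10)·8 + (2/15)·9 + (1/30)·11 + (4/15)·14 + (1/30)·23 + (1/30)·37
     = 109/10

109/10 dollars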